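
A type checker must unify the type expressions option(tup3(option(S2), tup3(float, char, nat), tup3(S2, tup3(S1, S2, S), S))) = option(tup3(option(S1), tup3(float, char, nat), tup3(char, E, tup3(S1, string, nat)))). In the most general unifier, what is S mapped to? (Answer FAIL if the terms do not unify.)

Decompose option/1: tup3(option(S2), tup3(float, char, nat), tup3(S2, tup3(S1, S2, S), S)) = tup3(option(S1), tup3(float, char, nat), tup3(char, E, tup3(S1, string, nat))).
Decompose tup3/3: option(S2) = option(S1),  tup3(float, char, nat) = tup3(float, char, nat),  tup3(S2, tup3(S1, S2, S), S) = tup3(char, E, tup3(S1, string, nat)).
Decompose option/1: S2 = S1.
Bind S2 := S1; substituting into the one remaining equation that mentions S2 gives: tup3(S1, tup3(S1, S1, S), S) = tup3(char, E, tup3(S1, string, nat)).
Delete trivial equation tup3(float, char, nat) = tup3(float, char, nat).
Decompose tup3/3: S1 = char,  tup3(S1, S1, S) = E,  S = tup3(S1, string, nat).
Bind S1 := char; substituting into the remaining equations gives: tup3(char, char, S) = E,  S = tup3(char, string, nat). Substituting into the earlier binding gives S2 := char.
Bind E := tup3(char, char, S); no other remaining equation mentions E.
Bind S := tup3(char, string, nat). Substituting into the earlier binding gives E := tup3(char, char, tup3(char, string, nat)).
MGU = { S2 -> char, S1 -> char, E -> tup3(char, char, tup3(char, string, nat)), S -> tup3(char, string, nat) }, so S -> tup3(char, string, nat).

tup3(char, string, nat)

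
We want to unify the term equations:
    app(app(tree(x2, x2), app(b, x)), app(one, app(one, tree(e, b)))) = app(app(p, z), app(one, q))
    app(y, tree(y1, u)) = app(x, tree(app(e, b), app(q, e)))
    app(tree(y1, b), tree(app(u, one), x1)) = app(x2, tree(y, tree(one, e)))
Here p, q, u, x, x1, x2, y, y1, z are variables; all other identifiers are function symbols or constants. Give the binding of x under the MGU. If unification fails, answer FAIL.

Decompose app/2: app(tree(x2, x2), app(b, x)) = app(p, z),  app(one, app(one, tree(e, b))) = app(one, q).
Decompose app/2: tree(x2, x2) = p,  app(b, x) = z.
Bind p := tree(x2, x2); no other remaining equation mentions p.
Bind z := app(b, x); no other remaining equation mentions z.
Decompose app/2: one = one,  app(one, tree(e, b)) = q.
Delete trivial equation one = one.
Bind q := app(one, tree(e, b)); substituting into the one remaining equation that mentions q gives: app(y, tree(y1, u)) = app(x, tree(app(e, b), app(app(one, tree(e, b)), e))).
Decompose app/2: y = x,  tree(y1, u) = tree(app(e, b), app(app(one, tree(e, b)), e)).
Bind y := x; substituting into the one remaining equation that mentions y gives: app(tree(y1, b), tree(app(u, one), x1)) = app(x2, tree(x, tree(one, e))).
Decompose tree/2: y1 = app(e, b),  u = app(app(one, tree(e, b)), e).
Bind y1 := app(e, b); substituting into the one remaining equation that mentions y1 gives: app(tree(app(e, b), b), tree(app(u, one), x1)) = app(x2, tree(x, tree(one, e))).
Bind u := app(app(one, tree(e, b)), e); substituting into the remaining equation gives: app(tree(app(e, b), b), tree(app(app(app(one, tree(e, b)), e), one), x1)) = app(x2, tree(x, tree(one, e))).
Decompose app/2: tree(app(e, b), b) = x2,  tree(app(app(app(one, tree(e, b)), e), one), x1) = tree(x, tree(one, e)).
Bind x2 := tree(app(e, b), b); no other remaining equation mentions x2. Substituting into the earlier binding gives p := tree(tree(app(e, b), b), tree(app(e, b), b)).
Decompose tree/2: app(app(app(one, tree(e, b)), e), one) = x,  x1 = tree(one, e).
Bind x := app(app(app(one, tree(e, b)), e), one); no other remaining equation mentions x. Substituting into the earlier bindings gives z := app(b, app(app(app(one, tree(e, b)), e), one)), y := app(app(app(one, tree(e, b)), e), one).
Bind x1 := tree(one, e).
MGU = { p := tree(tree(app(e, b), b), tree(app(e, b), b)), z := app(b, app(app(app(one, tree(e, b)), e), one)), q := app(one, tree(e, b)), y := app(app(app(one, tree(e, b)), e), one), y1 := app(e, b), u := app(app(one, tree(e, b)), e), x2 := tree(app(e, b), b), x := app(app(app(one, tree(e, b)), e), one), x1 := tree(one, e) }, so x := app(app(app(one, tree(e, b)), e), one).

app(app(app(one, tree(e, b)), e), one)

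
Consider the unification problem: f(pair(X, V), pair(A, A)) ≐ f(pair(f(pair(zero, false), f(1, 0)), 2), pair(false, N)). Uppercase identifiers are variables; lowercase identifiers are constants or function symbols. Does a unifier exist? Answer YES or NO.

Decompose f/2: pair(X, V) ≐ pair(f(pair(zero, false), f(1, 0)), 2),  pair(A, A) ≐ pair(false, N).
Decompose pair/2: X ≐ f(pair(zero, false), f(1, 0)),  V ≐ 2.
Bind X := f(pair(zero, false), f(1, 0)); no other remaining equation mentions X.
Bind V := 2; no other remaining equation mentions V.
Decompose pair/2: A ≐ false,  A ≐ N.
Bind A := false; substituting into the remaining equation gives: false ≐ N.
Bind N := false.
No equations remain and no clash or occurs-check failure arose, so a unifier exists.

YES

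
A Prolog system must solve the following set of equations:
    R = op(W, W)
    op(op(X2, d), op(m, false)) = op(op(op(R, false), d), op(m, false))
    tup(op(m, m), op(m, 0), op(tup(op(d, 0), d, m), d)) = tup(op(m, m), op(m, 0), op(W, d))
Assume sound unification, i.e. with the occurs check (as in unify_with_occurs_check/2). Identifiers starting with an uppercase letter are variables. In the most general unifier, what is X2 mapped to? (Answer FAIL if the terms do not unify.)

Bind R := op(W, W); substituting into the one remaining equation that mentions R gives: op(op(X2, d), op(m, false)) = op(op(op(op(W, W), false), d), op(m, false)).
Decompose op/2: op(X2, d) = op(op(op(W, W), false), d),  op(m, false) = op(m, false).
Decompose op/2: X2 = op(op(W, W), false),  d = d.
Bind X2 := op(op(W, W), false); no other remaining equation mentions X2.
Delete trivial equation d = d.
Delete trivial equation op(m, false) = op(m, false).
Decompose tup/3: op(m, m) = op(m, m),  op(m, 0) = op(m, 0),  op(tup(op(d, 0), d, m), d) = op(W, d).
Delete trivial equation op(m, m) = op(m, m).
Delete trivial equation op(m, 0) = op(m, 0).
Decompose op/2: tup(op(d, 0), d, m) = W,  d = d.
Bind W := tup(op(d, 0), d, m); no other remaining equation mentions W. Substituting into the earlier bindings gives R := op(tup(op(d, 0), d, m), tup(op(d, 0), d, m)), X2 := op(op(tup(op(d, 0), d, m), tup(op(d, 0), d, m)), false).
Delete trivial equation d = d.
MGU = { R ↦ op(tup(op(d, 0), d, m), tup(op(d, 0), d, m)), X2 ↦ op(op(tup(op(d, 0), d, m), tup(op(d, 0), d, m)), false), W ↦ tup(op(d, 0), d, m) }, so X2 ↦ op(op(tup(op(d, 0), d, m), tup(op(d, 0), d, m)), false).

op(op(tup(op(d, 0), d, m), tup(op(d, 0), d, m)), false)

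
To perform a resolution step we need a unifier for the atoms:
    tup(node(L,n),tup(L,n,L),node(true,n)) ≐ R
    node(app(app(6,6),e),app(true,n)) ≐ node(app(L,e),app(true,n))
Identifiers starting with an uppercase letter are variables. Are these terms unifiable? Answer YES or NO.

YES

Bind R := tup(node(L,n),tup(L,n,L),node(true,n)); no other remaining equation mentions R.
Decompose node/2: app(app(6,6),e) ≐ app(L,e),  app(true,n) ≐ app(true,n).
Decompose app/2: app(6,6) ≐ L,  e ≐ e.
Bind L := app(6,6); no other remaining equation mentions L. Substituting into the earlier binding gives R := tup(node(app(6,6),n),tup(app(6,6),n,app(6,6)),node(true,n)).
Delete trivial equation e ≐ e.
Delete trivial equation app(true,n) ≐ app(true,n).
No equations remain and no clash or occurs-check failure arose, so a unifier exists.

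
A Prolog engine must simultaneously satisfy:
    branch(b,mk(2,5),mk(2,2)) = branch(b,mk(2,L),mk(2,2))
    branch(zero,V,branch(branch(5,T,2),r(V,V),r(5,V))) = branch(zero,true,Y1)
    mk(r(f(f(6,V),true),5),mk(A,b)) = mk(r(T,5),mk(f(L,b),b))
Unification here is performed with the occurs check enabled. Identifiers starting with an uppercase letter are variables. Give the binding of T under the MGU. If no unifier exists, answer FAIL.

f(f(6,true),true)

Decompose branch/3: b = b,  mk(2,5) = mk(2,L),  mk(2,2) = mk(2,2).
Delete trivial equation b = b.
Decompose mk/2: 2 = 2,  5 = L.
Delete trivial equation 2 = 2.
Bind L := 5; substituting into the one remaining equation that mentions L gives: mk(r(f(f(6,V),true),5),mk(A,b)) = mk(r(T,5),mk(f(5,b),b)).
Delete trivial equation mk(2,2) = mk(2,2).
Decompose branch/3: zero = zero,  V = true,  branch(branch(5,T,2),r(V,V),r(5,V)) = Y1.
Delete trivial equation zero = zero.
Bind V := true; substituting into the remaining equations gives: branch(branch(5,T,2),r(true,true),r(5,true)) = Y1,  mk(r(f(f(6,true),true),5),mk(A,b)) = mk(r(T,5),mk(f(5,b),b)).
Bind Y1 := branch(branch(5,T,2),r(true,true),r(5,true)); no other remaining equation mentions Y1.
Decompose mk/2: r(f(f(6,true),true),5) = r(T,5),  mk(A,b) = mk(f(5,b),b).
Decompose r/2: f(f(6,true),true) = T,  5 = 5.
Bind T := f(f(6,true),true); no other remaining equation mentions T. Substituting into the earlier binding gives Y1 := branch(branch(5,f(f(6,true),true),2),r(true,true),r(5,true)).
Delete trivial equation 5 = 5.
Decompose mk/2: A = f(5,b),  b = b.
Bind A := f(5,b); no other remaining equation mentions A.
Delete trivial equation b = b.
MGU = { L = 5, V = true, Y1 = branch(branch(5,f(f(6,true),true),2),r(true,true),r(5,true)), T = f(f(6,true),true), A = f(5,b) }, so T = f(f(6,true),true).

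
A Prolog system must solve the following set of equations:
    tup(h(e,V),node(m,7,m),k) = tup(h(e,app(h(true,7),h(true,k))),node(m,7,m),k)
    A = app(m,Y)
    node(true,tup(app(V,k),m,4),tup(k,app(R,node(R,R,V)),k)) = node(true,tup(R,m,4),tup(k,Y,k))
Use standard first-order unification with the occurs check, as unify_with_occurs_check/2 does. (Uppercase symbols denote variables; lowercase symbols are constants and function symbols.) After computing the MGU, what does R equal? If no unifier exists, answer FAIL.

Decompose tup/3: h(e,V) = h(e,app(h(true,7),h(true,k))),  node(m,7,m) = node(m,7,m),  k = k.
Decompose h/2: e = e,  V = app(h(true,7),h(true,k)).
Delete trivial equation e = e.
Bind V := app(h(true,7),h(true,k)); substituting into the one remaining equation that mentions V gives: node(true,tup(app(app(h(true,7),h(true,k)),k),m,4),tup(k,app(R,node(R,R,app(h(true,7),h(true,k)))),k)) = node(true,tup(R,m,4),tup(k,Y,k)).
Delete trivial equation node(m,7,m) = node(m,7,m).
Delete trivial equation k = k.
Bind A := app(m,Y); no other remaining equation mentions A.
Decompose node/3: true = true,  tup(app(app(h(true,7),h(true,k)),k),m,4) = tup(R,m,4),  tup(k,app(R,node(R,R,app(h(true,7),h(true,k)))),k) = tup(k,Y,k).
Delete trivial equation true = true.
Decompose tup/3: app(app(h(true,7),h(true,k)),k) = R,  m = m,  4 = 4.
Bind R := app(app(h(true,7),h(true,k)),k); substituting into the one remaining equation that mentions R gives: tup(k,app(app(app(h(true,7),h(true,k)),k),node(app(app(h(true,7),h(true,k)),k),app(app(h(true,7),h(true,k)),k),app(h(true,7),h(true,k)))),k) = tup(k,Y,k).
Delete trivial equation m = m.
Delete trivial equation 4 = 4.
Decompose tup/3: k = k,  app(app(app(h(true,7),h(true,k)),k),node(app(app(h(true,7),h(true,k)),k),app(app(h(true,7),h(true,k)),k),app(h(true,7),h(true,k)))) = Y,  k = k.
Delete trivial equation k = k.
Bind Y := app(app(app(h(true,7),h(true,k)),k),node(app(app(h(true,7),h(true,k)),k),app(app(h(true,7),h(true,k)),k),app(h(true,7),h(true,k)))); no other remaining equation mentions Y. Substituting into the earlier binding gives A := app(m,app(app(app(h(true,7),h(true,k)),k),node(app(app(h(true,7),h(true,k)),k),app(app(h(true,7),h(true,k)),k),app(h(true,7),h(true,k))))).
Delete trivial equation k = k.
MGU = { V = app(h(true,7),h(true,k)), A = app(m,app(app(app(h(true,7),h(true,k)),k),node(app(app(h(true,7),h(true,k)),k),app(app(h(true,7),h(true,k)),k),app(h(true,7),h(true,k))))), R = app(app(h(true,7),h(true,k)),k), Y = app(app(app(h(true,7),h(true,k)),k),node(app(app(h(true,7),h(true,k)),k),app(app(h(true,7),h(true,k)),k),app(h(true,7),h(true,k)))) }, so R = app(app(h(true,7),h(true,k)),k).

app(app(h(true,7),h(true,k)),k)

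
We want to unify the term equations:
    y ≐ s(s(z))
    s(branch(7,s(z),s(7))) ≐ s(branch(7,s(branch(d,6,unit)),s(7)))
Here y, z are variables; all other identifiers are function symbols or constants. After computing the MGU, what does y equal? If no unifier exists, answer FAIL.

Bind y := s(s(z)); no other remaining equation mentions y.
Decompose s/1: branch(7,s(z),s(7)) ≐ branch(7,s(branch(d,6,unit)),s(7)).
Decompose branch/3: 7 ≐ 7,  s(z) ≐ s(branch(d,6,unit)),  s(7) ≐ s(7).
Delete trivial equation 7 ≐ 7.
Decompose s/1: z ≐ branch(d,6,unit).
Bind z := branch(d,6,unit); no other remaining equation mentions z. Substituting into the earlier binding gives y := s(s(branch(d,6,unit))).
Delete trivial equation s(7) ≐ s(7).
MGU = { y := s(s(branch(d,6,unit))), z := branch(d,6,unit) }, so y := s(s(branch(d,6,unit))).

s(s(branch(d,6,unit)))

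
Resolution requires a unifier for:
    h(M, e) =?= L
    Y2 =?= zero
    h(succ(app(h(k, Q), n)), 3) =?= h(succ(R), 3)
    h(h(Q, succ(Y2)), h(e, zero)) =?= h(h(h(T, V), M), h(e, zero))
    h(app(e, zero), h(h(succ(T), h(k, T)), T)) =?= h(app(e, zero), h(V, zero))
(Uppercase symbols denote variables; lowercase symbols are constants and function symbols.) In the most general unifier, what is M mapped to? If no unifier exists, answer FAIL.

succ(zero)

Bind L := h(M, e); no other remaining equation mentions L.
Bind Y2 := zero; substituting into the one remaining equation that mentions Y2 gives: h(h(Q, succ(zero)), h(e, zero)) =?= h(h(h(T, V), M), h(e, zero)).
Decompose h/2: succ(app(h(k, Q), n)) =?= succ(R),  3 =?= 3.
Decompose succ/1: app(h(k, Q), n) =?= R.
Bind R := app(h(k, Q), n); no other remaining equation mentions R.
Delete trivial equation 3 =?= 3.
Decompose h/2: h(Q, succ(zero)) =?= h(h(T, V), M),  h(e, zero) =?= h(e, zero).
Decompose h/2: Q =?= h(T, V),  succ(zero) =?= M.
Bind Q := h(T, V); no other remaining equation mentions Q. Substituting into the earlier binding gives R := app(h(k, h(T, V)), n).
Bind M := succ(zero); no other remaining equation mentions M. Substituting into the earlier binding gives L := h(succ(zero), e).
Delete trivial equation h(e, zero) =?= h(e, zero).
Decompose h/2: app(e, zero) =?= app(e, zero),  h(h(succ(T), h(k, T)), T) =?= h(V, zero).
Delete trivial equation app(e, zero) =?= app(e, zero).
Decompose h/2: h(succ(T), h(k, T)) =?= V,  T =?= zero.
Bind V := h(succ(T), h(k, T)); no other remaining equation mentions V. Substituting into the earlier bindings gives R := app(h(k, h(T, h(succ(T), h(k, T)))), n), Q := h(T, h(succ(T), h(k, T))).
Bind T := zero. Substituting into the earlier bindings gives R := app(h(k, h(zero, h(succ(zero), h(k, zero)))), n), Q := h(zero, h(succ(zero), h(k, zero))), V := h(succ(zero), h(k, zero)).
MGU = { L := h(succ(zero), e), Y2 := zero, R := app(h(k, h(zero, h(succ(zero), h(k, zero)))), n), Q := h(zero, h(succ(zero), h(k, zero))), M := succ(zero), V := h(succ(zero), h(k, zero)), T := zero }, so M := succ(zero).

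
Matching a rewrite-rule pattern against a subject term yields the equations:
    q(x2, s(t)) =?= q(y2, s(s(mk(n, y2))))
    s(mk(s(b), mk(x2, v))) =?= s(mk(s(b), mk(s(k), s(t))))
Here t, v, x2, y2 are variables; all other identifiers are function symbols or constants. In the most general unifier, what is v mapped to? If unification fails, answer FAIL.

Decompose q/2: x2 =?= y2,  s(t) =?= s(s(mk(n, y2))).
Bind x2 := y2; substituting into the one remaining equation that mentions x2 gives: s(mk(s(b), mk(y2, v))) =?= s(mk(s(b), mk(s(k), s(t)))).
Decompose s/1: t =?= s(mk(n, y2)).
Bind t := s(mk(n, y2)); substituting into the remaining equation gives: s(mk(s(b), mk(y2, v))) =?= s(mk(s(b), mk(s(k), s(s(mk(n, y2)))))).
Decompose s/1: mk(s(b), mk(y2, v)) =?= mk(s(b), mk(s(k), s(s(mk(n, y2))))).
Decompose mk/2: s(b) =?= s(b),  mk(y2, v) =?= mk(s(k), s(s(mk(n, y2)))).
Delete trivial equation s(b) =?= s(b).
Decompose mk/2: y2 =?= s(k),  v =?= s(s(mk(n, y2))).
Bind y2 := s(k); substituting into the remaining equation gives: v =?= s(s(mk(n, s(k)))). Substituting into the earlier bindings gives x2 := s(k), t := s(mk(n, s(k))).
Bind v := s(s(mk(n, s(k)))).
MGU = { x2 := s(k), t := s(mk(n, s(k))), y2 := s(k), v := s(s(mk(n, s(k)))) }, so v := s(s(mk(n, s(k)))).

s(s(mk(n, s(k))))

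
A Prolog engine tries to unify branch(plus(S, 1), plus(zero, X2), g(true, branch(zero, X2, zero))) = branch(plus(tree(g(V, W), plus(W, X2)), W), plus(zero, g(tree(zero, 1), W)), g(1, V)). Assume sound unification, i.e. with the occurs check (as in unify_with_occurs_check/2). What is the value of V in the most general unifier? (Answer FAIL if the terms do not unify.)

FAIL

Decompose branch/3: plus(S, 1) = plus(tree(g(V, W), plus(W, X2)), W),  plus(zero, X2) = plus(zero, g(tree(zero, 1), W)),  g(true, branch(zero, X2, zero)) = g(1, V).
Decompose plus/2: S = tree(g(V, W), plus(W, X2)),  1 = W.
Bind S := tree(g(V, W), plus(W, X2)); no other remaining equation mentions S.
Bind W := 1; substituting into the one remaining equation that mentions W gives: plus(zero, X2) = plus(zero, g(tree(zero, 1), 1)). Substituting into the earlier binding gives S := tree(g(V, 1), plus(1, X2)).
Decompose plus/2: zero = zero,  X2 = g(tree(zero, 1), 1).
Delete trivial equation zero = zero.
Bind X2 := g(tree(zero, 1), 1); substituting into the remaining equation gives: g(true, branch(zero, g(tree(zero, 1), 1), zero)) = g(1, V). Substituting into the earlier binding gives S := tree(g(V, 1), plus(1, g(tree(zero, 1), 1))).
Decompose g/2: true = 1,  branch(zero, g(tree(zero, 1), 1), zero) = V.
Clash: constants true and 1 differ; no unifier exists.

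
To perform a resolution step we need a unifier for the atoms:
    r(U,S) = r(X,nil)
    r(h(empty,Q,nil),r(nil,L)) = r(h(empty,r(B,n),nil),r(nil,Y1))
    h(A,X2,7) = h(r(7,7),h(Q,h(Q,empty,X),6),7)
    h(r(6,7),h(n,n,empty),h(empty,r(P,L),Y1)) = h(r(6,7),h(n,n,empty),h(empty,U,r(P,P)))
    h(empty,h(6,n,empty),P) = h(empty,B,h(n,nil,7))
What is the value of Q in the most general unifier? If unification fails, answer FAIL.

r(h(6,n,empty),n)

Decompose r/2: U = X,  S = nil.
Bind U := X; substituting into the one remaining equation that mentions U gives: h(r(6,7),h(n,n,empty),h(empty,r(P,L),Y1)) = h(r(6,7),h(n,n,empty),h(empty,X,r(P,P))).
Bind S := nil; no other remaining equation mentions S.
Decompose r/2: h(empty,Q,nil) = h(empty,r(B,n),nil),  r(nil,L) = r(nil,Y1).
Decompose h/3: empty = empty,  Q = r(B,n),  nil = nil.
Delete trivial equation empty = empty.
Bind Q := r(B,n); substituting into the one remaining equation that mentions Q gives: h(A,X2,7) = h(r(7,7),h(r(B,n),h(r(B,n),empty,X),6),7).
Delete trivial equation nil = nil.
Decompose r/2: nil = nil,  L = Y1.
Delete trivial equation nil = nil.
Bind L := Y1; substituting into the one remaining equation that mentions L gives: h(r(6,7),h(n,n,empty),h(empty,r(P,Y1),Y1)) = h(r(6,7),h(n,n,empty),h(empty,X,r(P,P))).
Decompose h/3: A = r(7,7),  X2 = h(r(B,n),h(r(B,n),empty,X),6),  7 = 7.
Bind A := r(7,7); no other remaining equation mentions A.
Bind X2 := h(r(B,n),h(r(B,n),empty,X),6); no other remaining equation mentions X2.
Delete trivial equation 7 = 7.
Decompose h/3: r(6,7) = r(6,7),  h(n,n,empty) = h(n,n,empty),  h(empty,r(P,Y1),Y1) = h(empty,X,r(P,P)).
Delete trivial equation r(6,7) = r(6,7).
Delete trivial equation h(n,n,empty) = h(n,n,empty).
Decompose h/3: empty = empty,  r(P,Y1) = X,  Y1 = r(P,P).
Delete trivial equation empty = empty.
Bind X := r(P,Y1); no other remaining equation mentions X. Substituting into the earlier bindings gives U := r(P,Y1), X2 := h(r(B,n),h(r(B,n),empty,r(P,Y1)),6).
Bind Y1 := r(P,P); no other remaining equation mentions Y1. Substituting into the earlier bindings gives U := r(P,r(P,P)), L := r(P,P), X2 := h(r(B,n),h(r(B,n),empty,r(P,r(P,P))),6), X := r(P,r(P,P)).
Decompose h/3: empty = empty,  h(6,n,empty) = B,  P = h(n,nil,7).
Delete trivial equation empty = empty.
Bind B := h(6,n,empty); no other remaining equation mentions B. Substituting into the earlier bindings gives Q := r(h(6,n,empty),n), X2 := h(r(h(6,n,empty),n),h(r(h(6,n,empty),n),empty,r(P,r(P,P))),6).
Bind P := h(n,nil,7). Substituting into the earlier bindings gives U := r(h(n,nil,7),r(h(n,nil,7),h(n,nil,7))), L := r(h(n,nil,7),h(n,nil,7)), X2 := h(r(h(6,n,empty),n),h(r(h(6,n,empty),n),empty,r(h(n,nil,7),r(h(n,nil,7),h(n,nil,7)))),6), X := r(h(n,nil,7),r(h(n,nil,7),h(n,nil,7))), Y1 := r(h(n,nil,7),h(n,nil,7)).
MGU = { U ↦ r(h(n,nil,7),r(h(n,nil,7),h(n,nil,7))), S ↦ nil, Q ↦ r(h(6,n,empty),n), L ↦ r(h(n,nil,7),h(n,nil,7)), A ↦ r(7,7), X2 ↦ h(r(h(6,n,empty),n),h(r(h(6,n,empty),n),empty,r(h(n,nil,7),r(h(n,nil,7),h(n,nil,7)))),6), X ↦ r(h(n,nil,7),r(h(n,nil,7),h(n,nil,7))), Y1 ↦ r(h(n,nil,7),h(n,nil,7)), B ↦ h(6,n,empty), P ↦ h(n,nil,7) }, so Q ↦ r(h(6,n,empty),n).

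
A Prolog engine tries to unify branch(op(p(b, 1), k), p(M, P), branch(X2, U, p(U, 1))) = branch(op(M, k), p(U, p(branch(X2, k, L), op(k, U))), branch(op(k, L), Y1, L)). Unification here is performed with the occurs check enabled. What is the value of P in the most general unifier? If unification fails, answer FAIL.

Decompose branch/3: op(p(b, 1), k) = op(M, k),  p(M, P) = p(U, p(branch(X2, k, L), op(k, U))),  branch(X2, U, p(U, 1)) = branch(op(k, L), Y1, L).
Decompose op/2: p(b, 1) = M,  k = k.
Bind M := p(b, 1); substituting into the one remaining equation that mentions M gives: p(p(b, 1), P) = p(U, p(branch(X2, k, L), op(k, U))).
Delete trivial equation k = k.
Decompose p/2: p(b, 1) = U,  P = p(branch(X2, k, L), op(k, U)).
Bind U := p(b, 1); substituting into the remaining equations gives: P = p(branch(X2, k, L), op(k, p(b, 1))),  branch(X2, p(b, 1), p(p(b, 1), 1)) = branch(op(k, L), Y1, L).
Bind P := p(branch(X2, k, L), op(k, p(b, 1))); no other remaining equation mentions P.
Decompose branch/3: X2 = op(k, L),  p(b, 1) = Y1,  p(p(b, 1), 1) = L.
Bind X2 := op(k, L); no other remaining equation mentions X2. Substituting into the earlier binding gives P := p(branch(op(k, L), k, L), op(k, p(b, 1))).
Bind Y1 := p(b, 1); no other remaining equation mentions Y1.
Bind L := p(p(b, 1), 1). Substituting into the earlier bindings gives P := p(branch(op(k, p(p(b, 1), 1)), k, p(p(b, 1), 1)), op(k, p(b, 1))), X2 := op(k, p(p(b, 1), 1)).
MGU = { M -> p(b, 1), U -> p(b, 1), P -> p(branch(op(k, p(p(b, 1), 1)), k, p(p(b, 1), 1)), op(k, p(b, 1))), X2 -> op(k, p(p(b, 1), 1)), Y1 -> p(b, 1), L -> p(p(b, 1), 1) }, so P -> p(branch(op(k, p(p(b, 1), 1)), k, p(p(b, 1), 1)), op(k, p(b, 1))).

p(branch(op(k, p(p(b, 1), 1)), k, p(p(b, 1), 1)), op(k, p(b, 1)))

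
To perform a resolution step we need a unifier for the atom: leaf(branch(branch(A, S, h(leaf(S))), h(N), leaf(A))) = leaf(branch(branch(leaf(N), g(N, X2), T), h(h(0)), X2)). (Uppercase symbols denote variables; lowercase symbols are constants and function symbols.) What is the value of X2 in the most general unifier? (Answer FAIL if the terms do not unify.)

Decompose leaf/1: branch(branch(A, S, h(leaf(S))), h(N), leaf(A)) = branch(branch(leaf(N), g(N, X2), T), h(h(0)), X2).
Decompose branch/3: branch(A, S, h(leaf(S))) = branch(leaf(N), g(N, X2), T),  h(N) = h(h(0)),  leaf(A) = X2.
Decompose branch/3: A = leaf(N),  S = g(N, X2),  h(leaf(S)) = T.
Bind A := leaf(N); substituting into the one remaining equation that mentions A gives: leaf(leaf(N)) = X2.
Bind S := g(N, X2); substituting into the one remaining equation that mentions S gives: h(leaf(g(N, X2))) = T.
Bind T := h(leaf(g(N, X2))); no other remaining equation mentions T.
Decompose h/1: N = h(0).
Bind N := h(0); substituting into the remaining equation gives: leaf(leaf(h(0))) = X2. Substituting into the earlier bindings gives A := leaf(h(0)), S := g(h(0), X2), T := h(leaf(g(h(0), X2))).
Bind X2 := leaf(leaf(h(0))). Substituting into the earlier bindings gives S := g(h(0), leaf(leaf(h(0)))), T := h(leaf(g(h(0), leaf(leaf(h(0)))))).
MGU = { A ↦ leaf(h(0)), S ↦ g(h(0), leaf(leaf(h(0)))), T ↦ h(leaf(g(h(0), leaf(leaf(h(0)))))), N ↦ h(0), X2 ↦ leaf(leaf(h(0))) }, so X2 ↦ leaf(leaf(h(0))).

leaf(leaf(h(0)))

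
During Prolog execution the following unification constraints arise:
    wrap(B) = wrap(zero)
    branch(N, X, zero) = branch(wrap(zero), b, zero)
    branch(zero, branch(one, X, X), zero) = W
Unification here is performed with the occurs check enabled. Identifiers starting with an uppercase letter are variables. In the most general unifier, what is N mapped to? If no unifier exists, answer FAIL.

Decompose wrap/1: B = zero.
Bind B := zero; no other remaining equation mentions B.
Decompose branch/3: N = wrap(zero),  X = b,  zero = zero.
Bind N := wrap(zero); no other remaining equation mentions N.
Bind X := b; substituting into the one remaining equation that mentions X gives: branch(zero, branch(one, b, b), zero) = W.
Delete trivial equation zero = zero.
Bind W := branch(zero, branch(one, b, b), zero).
MGU = { B -> zero, N -> wrap(zero), X -> b, W -> branch(zero, branch(one, b, b), zero) }, so N -> wrap(zero).

wrap(zero)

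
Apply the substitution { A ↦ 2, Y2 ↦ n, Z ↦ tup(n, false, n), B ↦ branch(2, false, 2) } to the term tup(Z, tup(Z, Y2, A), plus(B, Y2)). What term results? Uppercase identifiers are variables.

Replace each occurrence of A with 2.
Replace each occurrence of Y2 with n.
Replace each occurrence of Z with tup(n, false, n).
Replace each occurrence of B with branch(2, false, 2).
Result: tup(tup(n, false, n), tup(tup(n, false, n), n, 2), plus(branch(2, false, 2), n)).

tup(tup(n, false, n), tup(tup(n, false, n), n, 2), plus(branch(2, false, 2), n))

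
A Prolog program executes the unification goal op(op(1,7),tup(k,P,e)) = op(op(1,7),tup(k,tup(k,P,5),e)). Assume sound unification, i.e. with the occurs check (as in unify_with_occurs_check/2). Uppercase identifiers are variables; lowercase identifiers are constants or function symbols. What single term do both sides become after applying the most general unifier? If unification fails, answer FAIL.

FAIL

Decompose op/2: op(1,7) = op(1,7),  tup(k,P,e) = tup(k,tup(k,P,5),e).
Delete trivial equation op(1,7) = op(1,7).
Decompose tup/3: k = k,  P = tup(k,P,5),  e = e.
Delete trivial equation k = k.
Occurs check fails: P occurs in tup(k,P,5); the equation P = tup(k,P,5) has no finite solution.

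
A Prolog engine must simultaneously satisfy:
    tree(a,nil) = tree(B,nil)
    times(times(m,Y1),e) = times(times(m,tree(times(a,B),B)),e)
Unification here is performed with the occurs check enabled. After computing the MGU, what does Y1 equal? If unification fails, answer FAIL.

Decompose tree/2: a = B,  nil = nil.
Bind B := a; substituting into the one remaining equation that mentions B gives: times(times(m,Y1),e) = times(times(m,tree(times(a,a),a)),e).
Delete trivial equation nil = nil.
Decompose times/2: times(m,Y1) = times(m,tree(times(a,a),a)),  e = e.
Decompose times/2: m = m,  Y1 = tree(times(a,a),a).
Delete trivial equation m = m.
Bind Y1 := tree(times(a,a),a); no other remaining equation mentions Y1.
Delete trivial equation e = e.
MGU = { B ↦ a, Y1 ↦ tree(times(a,a),a) }, so Y1 ↦ tree(times(a,a),a).

tree(times(a,a),a)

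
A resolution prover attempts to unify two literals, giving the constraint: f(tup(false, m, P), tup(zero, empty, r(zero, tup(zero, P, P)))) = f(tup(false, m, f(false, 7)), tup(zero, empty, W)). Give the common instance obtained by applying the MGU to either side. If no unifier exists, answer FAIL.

Decompose f/2: tup(false, m, P) = tup(false, m, f(false, 7)),  tup(zero, empty, r(zero, tup(zero, P, P))) = tup(zero, empty, W).
Decompose tup/3: false = false,  m = m,  P = f(false, 7).
Delete trivial equation false = false.
Delete trivial equation m = m.
Bind P := f(false, 7); substituting into the remaining equation gives: tup(zero, empty, r(zero, tup(zero, f(false, 7), f(false, 7)))) = tup(zero, empty, W).
Decompose tup/3: zero = zero,  empty = empty,  r(zero, tup(zero, f(false, 7), f(false, 7))) = W.
Delete trivial equation zero = zero.
Delete trivial equation empty = empty.
Bind W := r(zero, tup(zero, f(false, 7), f(false, 7))).
Applying the MGU to either side gives f(tup(false, m, f(false, 7)), tup(zero, empty, r(zero, tup(zero, f(false, 7), f(false, 7))))).

f(tup(false, m, f(false, 7)), tup(zero, empty, r(zero, tup(zero, f(false, 7), f(false, 7)))))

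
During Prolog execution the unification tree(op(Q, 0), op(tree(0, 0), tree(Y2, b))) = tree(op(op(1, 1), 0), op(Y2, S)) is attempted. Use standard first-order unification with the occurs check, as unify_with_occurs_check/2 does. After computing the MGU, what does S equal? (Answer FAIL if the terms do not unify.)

tree(tree(0, 0), b)

Decompose tree/2: op(Q, 0) = op(op(1, 1), 0),  op(tree(0, 0), tree(Y2, b)) = op(Y2, S).
Decompose op/2: Q = op(1, 1),  0 = 0.
Bind Q := op(1, 1); no other remaining equation mentions Q.
Delete trivial equation 0 = 0.
Decompose op/2: tree(0, 0) = Y2,  tree(Y2, b) = S.
Bind Y2 := tree(0, 0); substituting into the remaining equation gives: tree(tree(0, 0), b) = S.
Bind S := tree(tree(0, 0), b).
MGU = { Q ↦ op(1, 1), Y2 ↦ tree(0, 0), S ↦ tree(tree(0, 0), b) }, so S ↦ tree(tree(0, 0), b).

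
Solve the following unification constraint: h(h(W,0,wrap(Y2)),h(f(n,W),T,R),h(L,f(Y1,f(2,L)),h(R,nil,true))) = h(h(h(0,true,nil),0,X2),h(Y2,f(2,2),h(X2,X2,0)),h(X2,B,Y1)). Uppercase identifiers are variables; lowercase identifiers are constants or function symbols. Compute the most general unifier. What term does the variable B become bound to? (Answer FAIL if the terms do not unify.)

f(h(h(wrap(f(n,h(0,true,nil))),wrap(f(n,h(0,true,nil))),0),nil,true),f(2,wrap(f(n,h(0,true,nil)))))

Decompose h/3: h(W,0,wrap(Y2)) = h(h(0,true,nil),0,X2),  h(f(n,W),T,R) = h(Y2,f(2,2),h(X2,X2,0)),  h(L,f(Y1,f(2,L)),h(R,nil,true)) = h(X2,B,Y1).
Decompose h/3: W = h(0,true,nil),  0 = 0,  wrap(Y2) = X2.
Bind W := h(0,true,nil); substituting into the one remaining equation that mentions W gives: h(f(n,h(0,true,nil)),T,R) = h(Y2,f(2,2),h(X2,X2,0)).
Delete trivial equation 0 = 0.
Bind X2 := wrap(Y2); substituting into the remaining equations gives: h(f(n,h(0,true,nil)),T,R) = h(Y2,f(2,2),h(wrap(Y2),wrap(Y2),0)),  h(L,f(Y1,f(2,L)),h(R,nil,true)) = h(wrap(Y2),B,Y1).
Decompose h/3: f(n,h(0,true,nil)) = Y2,  T = f(2,2),  R = h(wrap(Y2),wrap(Y2),0).
Bind Y2 := f(n,h(0,true,nil)); substituting into the 2 remaining equations that mention Y2 gives: R = h(wrap(f(n,h(0,true,nil))),wrap(f(n,h(0,true,nil))),0),  h(L,f(Y1,f(2,L)),h(R,nil,true)) = h(wrap(f(n,h(0,true,nil))),B,Y1). Substituting into the earlier binding gives X2 := wrap(f(n,h(0,true,nil))).
Bind T := f(2,2); no other remaining equation mentions T.
Bind R := h(wrap(f(n,h(0,true,nil))),wrap(f(n,h(0,true,nil))),0); substituting into the remaining equation gives: h(L,f(Y1,f(2,L)),h(h(wrap(f(n,h(0,true,nil))),wrap(f(n,h(0,true,nil))),0),nil,true)) = h(wrap(f(n,h(0,true,nil))),B,Y1).
Decompose h/3: L = wrap(f(n,h(0,true,nil))),  f(Y1,f(2,L)) = B,  h(h(wrap(f(n,h(0,true,nil))),wrap(f(n,h(0,true,nil))),0),nil,true) = Y1.
Bind L := wrap(f(n,h(0,true,nil))); substituting into the one remaining equation that mentions L gives: f(Y1,f(2,wrap(f(n,h(0,true,nil))))) = B.
Bind B := f(Y1,f(2,wrap(f(n,h(0,true,nil))))); no other remaining equation mentions B.
Bind Y1 := h(h(wrap(f(n,h(0,true,nil))),wrap(f(n,h(0,true,nil))),0),nil,true). Substituting into the earlier binding gives B := f(h(h(wrap(f(n,h(0,true,nil))),wrap(f(n,h(0,true,nil))),0),nil,true),f(2,wrap(f(n,h(0,true,nil))))).
MGU = { W -> h(0,true,nil), X2 -> wrap(f(n,h(0,true,nil))), Y2 -> f(n,h(0,true,nil)), T -> f(2,2), R -> h(wrap(f(n,h(0,true,nil))),wrap(f(n,h(0,true,nil))),0), L -> wrap(f(n,h(0,true,nil))), B -> f(h(h(wrap(f(n,h(0,true,nil))),wrap(f(n,h(0,true,nil))),0),nil,true),f(2,wrap(f(n,h(0,true,nil))))), Y1 -> h(h(wrap(f(n,h(0,true,nil))),wrap(f(n,h(0,true,nil))),0),nil,true) }, so B -> f(h(h(wrap(f(n,h(0,true,nil))),wrap(f(n,h(0,true,nil))),0),nil,true),f(2,wrap(f(n,h(0,true,nil))))).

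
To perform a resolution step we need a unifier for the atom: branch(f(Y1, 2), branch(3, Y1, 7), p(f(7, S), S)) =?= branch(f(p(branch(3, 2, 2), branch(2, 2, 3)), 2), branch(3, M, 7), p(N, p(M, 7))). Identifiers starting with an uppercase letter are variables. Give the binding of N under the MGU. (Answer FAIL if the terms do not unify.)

Decompose branch/3: f(Y1, 2) =?= f(p(branch(3, 2, 2), branch(2, 2, 3)), 2),  branch(3, Y1, 7) =?= branch(3, M, 7),  p(f(7, S), S) =?= p(N, p(M, 7)).
Decompose f/2: Y1 =?= p(branch(3, 2, 2), branch(2, 2, 3)),  2 =?= 2.
Bind Y1 := p(branch(3, 2, 2), branch(2, 2, 3)); substituting into the one remaining equation that mentions Y1 gives: branch(3, p(branch(3, 2, 2), branch(2, 2, 3)), 7) =?= branch(3, M, 7).
Delete trivial equation 2 =?= 2.
Decompose branch/3: 3 =?= 3,  p(branch(3, 2, 2), branch(2, 2, 3)) =?= M,  7 =?= 7.
Delete trivial equation 3 =?= 3.
Bind M := p(branch(3, 2, 2), branch(2, 2, 3)); substituting into the one remaining equation that mentions M gives: p(f(7, S), S) =?= p(N, p(p(branch(3, 2, 2), branch(2, 2, 3)), 7)).
Delete trivial equation 7 =?= 7.
Decompose p/2: f(7, S) =?= N,  S =?= p(p(branch(3, 2, 2), branch(2, 2, 3)), 7).
Bind N := f(7, S); no other remaining equation mentions N.
Bind S := p(p(branch(3, 2, 2), branch(2, 2, 3)), 7). Substituting into the earlier binding gives N := f(7, p(p(branch(3, 2, 2), branch(2, 2, 3)), 7)).
MGU = { Y1 := p(branch(3, 2, 2), branch(2, 2, 3)), M := p(branch(3, 2, 2), branch(2, 2, 3)), N := f(7, p(p(branch(3, 2, 2), branch(2, 2, 3)), 7)), S := p(p(branch(3, 2, 2), branch(2, 2, 3)), 7) }, so N := f(7, p(p(branch(3, 2, 2), branch(2, 2, 3)), 7)).

f(7, p(p(branch(3, 2, 2), branch(2, 2, 3)), 7))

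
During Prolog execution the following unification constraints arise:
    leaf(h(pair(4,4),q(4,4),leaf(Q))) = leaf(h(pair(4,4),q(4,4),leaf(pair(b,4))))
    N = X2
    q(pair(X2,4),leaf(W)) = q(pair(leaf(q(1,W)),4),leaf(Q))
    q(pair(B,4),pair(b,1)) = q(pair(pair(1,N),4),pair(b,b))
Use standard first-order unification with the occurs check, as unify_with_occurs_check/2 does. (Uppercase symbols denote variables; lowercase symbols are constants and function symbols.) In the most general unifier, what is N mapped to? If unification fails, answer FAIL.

Decompose leaf/1: h(pair(4,4),q(4,4),leaf(Q)) = h(pair(4,4),q(4,4),leaf(pair(b,4))).
Decompose h/3: pair(4,4) = pair(4,4),  q(4,4) = q(4,4),  leaf(Q) = leaf(pair(b,4)).
Delete trivial equation pair(4,4) = pair(4,4).
Delete trivial equation q(4,4) = q(4,4).
Decompose leaf/1: Q = pair(b,4).
Bind Q := pair(b,4); substituting into the one remaining equation that mentions Q gives: q(pair(X2,4),leaf(W)) = q(pair(leaf(q(1,W)),4),leaf(pair(b,4))).
Bind N := X2; substituting into the one remaining equation that mentions N gives: q(pair(B,4),pair(b,1)) = q(pair(pair(1,X2),4),pair(b,b)).
Decompose q/2: pair(X2,4) = pair(leaf(q(1,W)),4),  leaf(W) = leaf(pair(b,4)).
Decompose pair/2: X2 = leaf(q(1,W)),  4 = 4.
Bind X2 := leaf(q(1,W)); substituting into the one remaining equation that mentions X2 gives: q(pair(B,4),pair(b,1)) = q(pair(pair(1,leaf(q(1,W))),4),pair(b,b)). Substituting into the earlier binding gives N := leaf(q(1,W)).
Delete trivial equation 4 = 4.
Decompose leaf/1: W = pair(b,4).
Bind W := pair(b,4); substituting into the remaining equation gives: q(pair(B,4),pair(b,1)) = q(pair(pair(1,leaf(q(1,pair(b,4)))),4),pair(b,b)). Substituting into the earlier bindings gives N := leaf(q(1,pair(b,4))), X2 := leaf(q(1,pair(b,4))).
Decompose q/2: pair(B,4) = pair(pair(1,leaf(q(1,pair(b,4)))),4),  pair(b,1) = pair(b,b).
Decompose pair/2: B = pair(1,leaf(q(1,pair(b,4)))),  4 = 4.
Bind B := pair(1,leaf(q(1,pair(b,4)))); no other remaining equation mentions B.
Delete trivial equation 4 = 4.
Decompose pair/2: b = b,  1 = b.
Delete trivial equation b = b.
Clash: constants 1 and b differ; no unifier exists.

FAIL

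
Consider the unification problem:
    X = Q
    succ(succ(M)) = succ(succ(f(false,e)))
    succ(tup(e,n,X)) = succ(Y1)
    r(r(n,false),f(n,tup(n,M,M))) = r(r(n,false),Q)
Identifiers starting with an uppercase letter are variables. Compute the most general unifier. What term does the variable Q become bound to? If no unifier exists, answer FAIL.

Bind X := Q; substituting into the one remaining equation that mentions X gives: succ(tup(e,n,Q)) = succ(Y1).
Decompose succ/1: succ(M) = succ(f(false,e)).
Decompose succ/1: M = f(false,e).
Bind M := f(false,e); substituting into the one remaining equation that mentions M gives: r(r(n,false),f(n,tup(n,f(false,e),f(false,e)))) = r(r(n,false),Q).
Decompose succ/1: tup(e,n,Q) = Y1.
Bind Y1 := tup(e,n,Q); no other remaining equation mentions Y1.
Decompose r/2: r(n,false) = r(n,false),  f(n,tup(n,f(false,e),f(false,e))) = Q.
Delete trivial equation r(n,false) = r(n,false).
Bind Q := f(n,tup(n,f(false,e),f(false,e))). Substituting into the earlier bindings gives X := f(n,tup(n,f(false,e),f(false,e))), Y1 := tup(e,n,f(n,tup(n,f(false,e),f(false,e)))).
MGU = { X -> f(n,tup(n,f(false,e),f(false,e))), M -> f(false,e), Y1 -> tup(e,n,f(n,tup(n,f(false,e),f(false,e)))), Q -> f(n,tup(n,f(false,e),f(false,e))) }, so Q -> f(n,tup(n,f(false,e),f(false,e))).

f(n,tup(n,f(false,e),f(false,e)))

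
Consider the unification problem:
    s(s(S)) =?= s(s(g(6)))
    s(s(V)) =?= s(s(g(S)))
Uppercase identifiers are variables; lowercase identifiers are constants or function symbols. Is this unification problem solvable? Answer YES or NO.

YES

Decompose s/1: s(S) =?= s(g(6)).
Decompose s/1: S =?= g(6).
Bind S := g(6); substituting into the remaining equation gives: s(s(V)) =?= s(s(g(g(6)))).
Decompose s/1: s(V) =?= s(g(g(6))).
Decompose s/1: V =?= g(g(6)).
Bind V := g(g(6)).
No equations remain and no clash or occurs-check failure arose, so a unifier exists.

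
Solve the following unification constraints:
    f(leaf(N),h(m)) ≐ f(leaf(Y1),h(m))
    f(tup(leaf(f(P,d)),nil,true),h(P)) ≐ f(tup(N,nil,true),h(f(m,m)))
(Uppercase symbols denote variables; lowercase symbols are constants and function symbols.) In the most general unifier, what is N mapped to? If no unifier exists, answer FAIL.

Decompose f/2: leaf(N) ≐ leaf(Y1),  h(m) ≐ h(m).
Decompose leaf/1: N ≐ Y1.
Bind N := Y1; substituting into the one remaining equation that mentions N gives: f(tup(leaf(f(P,d)),nil,true),h(P)) ≐ f(tup(Y1,nil,true),h(f(m,m))).
Delete trivial equation h(m) ≐ h(m).
Decompose f/2: tup(leaf(f(P,d)),nil,true) ≐ tup(Y1,nil,true),  h(P) ≐ h(f(m,m)).
Decompose tup/3: leaf(f(P,d)) ≐ Y1,  nil ≐ nil,  true ≐ true.
Bind Y1 := leaf(f(P,d)); no other remaining equation mentions Y1. Substituting into the earlier binding gives N := leaf(f(P,d)).
Delete trivial equation nil ≐ nil.
Delete trivial equation true ≐ true.
Decompose h/1: P ≐ f(m,m).
Bind P := f(m,m). Substituting into the earlier bindings gives N := leaf(f(f(m,m),d)), Y1 := leaf(f(f(m,m),d)).
MGU = { N ↦ leaf(f(f(m,m),d)), Y1 ↦ leaf(f(f(m,m),d)), P ↦ f(m,m) }, so N ↦ leaf(f(f(m,m),d)).

leaf(f(f(m,m),d))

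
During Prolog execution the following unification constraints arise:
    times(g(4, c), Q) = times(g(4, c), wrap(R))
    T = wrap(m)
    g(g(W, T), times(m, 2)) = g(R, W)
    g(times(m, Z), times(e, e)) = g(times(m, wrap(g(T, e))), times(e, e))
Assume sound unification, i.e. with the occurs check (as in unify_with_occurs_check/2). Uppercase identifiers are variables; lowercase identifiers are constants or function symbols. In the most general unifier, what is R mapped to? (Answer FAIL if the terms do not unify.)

Decompose times/2: g(4, c) = g(4, c),  Q = wrap(R).
Delete trivial equation g(4, c) = g(4, c).
Bind Q := wrap(R); no other remaining equation mentions Q.
Bind T := wrap(m); substituting into the remaining equations gives: g(g(W, wrap(m)), times(m, 2)) = g(R, W),  g(times(m, Z), times(e, e)) = g(times(m, wrap(g(wrap(m), e))), times(e, e)).
Decompose g/2: g(W, wrap(m)) = R,  times(m, 2) = W.
Bind R := g(W, wrap(m)); no other remaining equation mentions R. Substituting into the earlier binding gives Q := wrap(g(W, wrap(m))).
Bind W := times(m, 2); no other remaining equation mentions W. Substituting into the earlier bindings gives Q := wrap(g(times(m, 2), wrap(m))), R := g(times(m, 2), wrap(m)).
Decompose g/2: times(m, Z) = times(m, wrap(g(wrap(m), e))),  times(e, e) = times(e, e).
Decompose times/2: m = m,  Z = wrap(g(wrap(m), e)).
Delete trivial equation m = m.
Bind Z := wrap(g(wrap(m), e)); no other remaining equation mentions Z.
Delete trivial equation times(e, e) = times(e, e).
MGU = { Q ↦ wrap(g(times(m, 2), wrap(m))), T ↦ wrap(m), R ↦ g(times(m, 2), wrap(m)), W ↦ times(m, 2), Z ↦ wrap(g(wrap(m), e)) }, so R ↦ g(times(m, 2), wrap(m)).

g(times(m, 2), wrap(m))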